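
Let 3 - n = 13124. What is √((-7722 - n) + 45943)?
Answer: √51342 ≈ 226.59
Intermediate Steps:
n = -13121 (n = 3 - 1*13124 = 3 - 13124 = -13121)
√((-7722 - n) + 45943) = √((-7722 - 1*(-13121)) + 45943) = √((-7722 + 13121) + 45943) = √(5399 + 45943) = √51342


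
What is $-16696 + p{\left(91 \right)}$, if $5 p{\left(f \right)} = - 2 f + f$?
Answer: $- \frac{83571}{5} \approx -16714.0$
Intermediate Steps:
$p{\left(f \right)} = - \frac{f}{5}$ ($p{\left(f \right)} = \frac{- 2 f + f}{5} = \frac{\left(-1\right) f}{5} = - \frac{f}{5}$)
$-16696 + p{\left(91 \right)} = -16696 - \frac{91}{5} = - \frac{83571}{5}$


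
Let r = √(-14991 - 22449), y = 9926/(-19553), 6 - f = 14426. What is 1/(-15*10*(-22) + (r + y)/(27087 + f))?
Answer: 101218123266138857137/334019802728972228746418 - 29057070123618*I*√65/167009901364486114373209 ≈ 0.00030303 - 1.4027e-9*I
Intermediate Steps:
f = -14420 (f = 6 - 1*14426 = 6 - 14426 = -14420)
y = -9926/19553 (y = 9926*(-1/19553) = -9926/19553 ≈ -0.50765)
r = 24*I*√65 (r = √(-37440) = 24*I*√65 ≈ 193.49*I)
1/(-15*10*(-22) + (r + y)/(27087 + f)) = 1/(-15*10*(-22) + (24*I*√65 - 9926/19553)/(27087 - 14420)) = 1/(-150*(-22) + (-9926/19553 + 24*I*√65)/12667) = 1/(3300 + (-9926/19553 + 24*I*√65)*(1/12667)) = 1/(3300 + (-9926/247677851 + 24*I*√65/12667)) = 1/(817336898374/247677851 + 24*I*√65/12667)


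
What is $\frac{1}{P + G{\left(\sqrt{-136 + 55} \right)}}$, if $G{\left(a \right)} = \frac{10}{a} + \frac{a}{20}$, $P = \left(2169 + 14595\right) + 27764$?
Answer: $\frac{1442707200}{64240866215761} + \frac{21420 i}{64240866215761} \approx 2.2458 \cdot 10^{-5} + 3.3343 \cdot 10^{-10} i$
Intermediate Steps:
$P = 44528$ ($P = 16764 + 27764 = 44528$)
$G{\left(a \right)} = \frac{10}{a} + \frac{a}{20}$ ($G{\left(a \right)} = \frac{10}{a} + a \frac{1}{20} = \frac{10}{a} + \frac{a}{20}$)
$\frac{1}{P + G{\left(\sqrt{-136 + 55} \right)}} = \frac{1}{44528 + \left(\frac{10}{\sqrt{-136 + 55}} + \frac{\sqrt{-136 + 55}}{20}\right)} = \frac{1}{44528 + \left(\frac{10}{\sqrt{-81}} + \frac{\sqrt{-81}}{20}\right)} = \frac{1}{44528 + \left(\frac{10}{9 i} + \frac{9 i}{20}\right)} = \frac{1}{44528 + \left(10 \left(- \frac{i}{9}\right) + \frac{9 i}{20}\right)} = \frac{1}{44528 + \left(- \frac{10 i}{9} + \frac{9 i}{20}\right)} = \frac{1}{44528 - \frac{119 i}{180}} = \frac{32400 \left(44528 + \frac{119 i}{180}\right)}{64240866215761}$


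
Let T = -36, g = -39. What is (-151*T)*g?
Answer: -212004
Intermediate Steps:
(-151*T)*g = -151*(-36)*(-39) = 5436*(-39) = -212004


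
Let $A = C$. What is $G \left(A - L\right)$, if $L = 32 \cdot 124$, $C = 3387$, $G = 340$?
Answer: $-197540$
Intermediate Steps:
$A = 3387$
$L = 3968$
$G \left(A - L\right) = 340 \left(3387 - 3968\right) = 340 \left(-581\right) = -197540$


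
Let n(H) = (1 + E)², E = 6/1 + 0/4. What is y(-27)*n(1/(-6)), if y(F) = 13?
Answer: 637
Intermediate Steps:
E = 6 (E = 6*1 + 0*(¼) = 6 + 0 = 6)
n(H) = 49 (n(H) = (1 + 6)² = 7² = 49)
y(-27)*n(1/(-6)) = 13*49 = 637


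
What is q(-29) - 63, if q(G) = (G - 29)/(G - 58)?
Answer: -187/3 ≈ -62.333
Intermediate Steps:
q(G) = (-29 + G)/(-58 + G)
q(-29) - 63 = (-29 - 29)/(-58 - 29) - 63 = -58/(-87) - 63 = -1/87*(-58) - 63 = 2/3 - 63 = -187/3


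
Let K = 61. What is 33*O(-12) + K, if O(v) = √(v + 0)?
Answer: 61 + 66*I*√3 ≈ 61.0 + 114.32*I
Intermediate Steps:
O(v) = √v
33*O(-12) + K = 33*√(-12) + 61 = 33*(2*I*√3) + 61 = 66*I*√3 + 61 = 61 + 66*I*√3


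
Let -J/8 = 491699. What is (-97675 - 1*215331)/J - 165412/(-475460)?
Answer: 99935644083/233783206540 ≈ 0.42747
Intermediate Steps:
J = -3933592 (J = -8*491699 = -3933592)
(-97675 - 1*215331)/J - 165412/(-475460) = (-97675 - 1*215331)/(-3933592) - 165412/(-475460) = (-97675 - 215331)*(-1/3933592) - 165412*(-1/475460) = -313006*(-1/3933592) + 41353/118865 = 156503/1966796 + 41353/118865 = 99935644083/233783206540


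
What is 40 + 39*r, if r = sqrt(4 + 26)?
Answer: 40 + 39*sqrt(30) ≈ 253.61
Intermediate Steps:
r = sqrt(30) ≈ 5.4772
40 + 39*r = 40 + 39*sqrt(30)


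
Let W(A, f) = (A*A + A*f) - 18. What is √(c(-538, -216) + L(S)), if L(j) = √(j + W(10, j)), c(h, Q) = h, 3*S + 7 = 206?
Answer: √(-4842 + 3*√7305)/3 ≈ 22.572*I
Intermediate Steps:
W(A, f) = -18 + A² + A*f (W(A, f) = (A² + A*f) - 18 = -18 + A² + A*f)
S = 199/3 (S = -7/3 + (⅓)*206 = -7/3 + 206/3 = 199/3 ≈ 66.333)
L(j) = √(82 + 11*j) (L(j) = √(j + (-18 + 10² + 10*j)) = √(j + (-18 + 100 + 10*j)) = √(j + (82 + 10*j)) = √(82 + 11*j))
√(c(-538, -216) + L(S)) = √(-538 + √(82 + 11*(199/3))) = √(-538 + √(82 + 2189/3)) = √(-538 + √(2435/3)) = √(-538 + √7305/3)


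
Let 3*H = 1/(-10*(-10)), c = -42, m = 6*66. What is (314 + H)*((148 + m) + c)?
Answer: 23644451/150 ≈ 1.5763e+5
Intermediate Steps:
m = 396
H = 1/300 (H = 1/(3*((-10*(-10)))) = (⅓)/100 = (⅓)*(1/100) = 1/300 ≈ 0.0033333)
(314 + H)*((148 + m) + c) = (314 + 1/300)*((148 + 396) - 42) = 94201*(544 - 42)/300 = (94201/300)*502 = 23644451/150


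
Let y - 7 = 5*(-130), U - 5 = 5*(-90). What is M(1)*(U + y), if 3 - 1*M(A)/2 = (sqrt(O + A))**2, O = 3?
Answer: 2176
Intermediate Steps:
U = -445 (U = 5 + 5*(-90) = 5 - 450 = -445)
y = -643 (y = 7 + 5*(-130) = 7 - 650 = -643)
M(A) = -2*A (M(A) = 6 - (6 + 2*A) = 6 - 2*(3 + A) = 6 + (-6 - 2*A) = -2*A)
M(1)*(U + y) = (-2*1)*(-445 - 643) = -2*(-1088) = 2176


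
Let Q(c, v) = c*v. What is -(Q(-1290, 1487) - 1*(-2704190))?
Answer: -785960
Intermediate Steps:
-(Q(-1290, 1487) - 1*(-2704190)) = -(-1290*1487 - 1*(-2704190)) = -(-1918230 + 2704190) = -1*785960 = -785960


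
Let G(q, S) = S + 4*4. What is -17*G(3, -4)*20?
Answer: -4080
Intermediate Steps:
G(q, S) = 16 + S (G(q, S) = S + 16 = 16 + S)
-17*G(3, -4)*20 = -17*(16 - 4)*20 = -17*12*20 = -204*20 = -4080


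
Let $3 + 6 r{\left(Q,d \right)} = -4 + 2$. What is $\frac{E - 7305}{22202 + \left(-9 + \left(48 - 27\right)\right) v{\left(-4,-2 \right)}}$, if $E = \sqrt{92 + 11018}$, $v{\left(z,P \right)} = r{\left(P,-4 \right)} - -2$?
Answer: $- \frac{7305}{22216} + \frac{\sqrt{11110}}{22216} \approx -0.32407$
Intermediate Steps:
$r{\left(Q,d \right)} = - \frac{5}{6}$ ($r{\left(Q,d \right)} = - \frac{1}{2} + \frac{-4 + 2}{6} = - \frac{1}{2} + \frac{1}{6} \left(-2\right) = - \frac{1}{2} - \frac{1}{3} = - \frac{5}{6}$)
$v{\left(z,P \right)} = \frac{7}{6}$ ($v{\left(z,P \right)} = - \frac{5}{6} - -2 = - \frac{5}{6} + 2 = \frac{7}{6}$)
$E = \sqrt{11110} \approx 105.4$
$\frac{E - 7305}{22202 + \left(-9 + \left(48 - 27\right)\right) v{\left(-4,-2 \right)}} = \frac{\sqrt{11110} - 7305}{22202 + \left(-9 + \left(48 - 27\right)\right) \frac{7}{6}} = \frac{-7305 + \sqrt{11110}}{22202 + \left(-9 + \left(48 - 27\right)\right) \frac{7}{6}} = \frac{-7305 + \sqrt{11110}}{22202 + \left(-9 + 21\right) \frac{7}{6}} = \frac{-7305 + \sqrt{11110}}{22202 + 12 \cdot \frac{7}{6}} = \frac{-7305 + \sqrt{11110}}{22202 + 14} = \frac{-7305 + \sqrt{11110}}{22216} = \left(-7305 + \sqrt{11110}\right) \frac{1}{22216} = - \frac{7305}{22216} + \frac{\sqrt{11110}}{22216}$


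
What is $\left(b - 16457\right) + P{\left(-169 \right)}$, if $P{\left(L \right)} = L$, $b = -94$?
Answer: $-16720$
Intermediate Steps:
$\left(b - 16457\right) + P{\left(-169 \right)} = \left(-94 - 16457\right) - 169 = -16551 - 169 = -16720$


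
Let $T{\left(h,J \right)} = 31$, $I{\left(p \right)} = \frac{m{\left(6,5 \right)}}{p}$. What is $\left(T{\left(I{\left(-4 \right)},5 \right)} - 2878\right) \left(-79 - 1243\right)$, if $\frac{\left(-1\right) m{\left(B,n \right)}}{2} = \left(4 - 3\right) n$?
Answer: $3763734$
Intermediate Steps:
$m{\left(B,n \right)} = - 2 n$ ($m{\left(B,n \right)} = - 2 \left(4 - 3\right) n = - 2 \cdot 1 n = - 2 n$)
$I{\left(p \right)} = - \frac{10}{p}$ ($I{\left(p \right)} = \frac{\left(-2\right) 5}{p} = - \frac{10}{p}$)
$\left(T{\left(I{\left(-4 \right)},5 \right)} - 2878\right) \left(-79 - 1243\right) = \left(31 - 2878\right) \left(-79 - 1243\right) = - 2847 \left(-79 + \left(-1410 + 167\right)\right) = - 2847 \left(-79 - 1243\right) = \left(-2847\right) \left(-1322\right) = 3763734$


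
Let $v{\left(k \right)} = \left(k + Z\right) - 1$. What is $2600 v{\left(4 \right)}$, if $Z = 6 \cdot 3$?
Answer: $54600$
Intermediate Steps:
$Z = 18$
$v{\left(k \right)} = 17 + k$ ($v{\left(k \right)} = \left(k + 18\right) - 1 = \left(18 + k\right) - 1 = 17 + k$)
$2600 v{\left(4 \right)} = 2600 \left(17 + 4\right) = 2600 \cdot 21 = 54600$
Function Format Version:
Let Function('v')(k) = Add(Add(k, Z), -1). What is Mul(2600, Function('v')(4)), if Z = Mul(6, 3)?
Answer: 54600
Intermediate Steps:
Z = 18
Function('v')(k) = Add(17, k) (Function('v')(k) = Add(Add(k, 18), -1) = Add(Add(18, k), -1) = Add(17, k))
Mul(2600, Function('v')(4)) = Mul(2600, Add(17, 4)) = Mul(2600, 21) = 54600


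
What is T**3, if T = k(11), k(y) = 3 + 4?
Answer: 343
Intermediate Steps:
k(y) = 7
T = 7
T**3 = 7**3 = 343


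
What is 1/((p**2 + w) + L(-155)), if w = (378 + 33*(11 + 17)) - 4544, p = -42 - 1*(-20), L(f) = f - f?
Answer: -1/2758 ≈ -0.00036258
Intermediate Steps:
L(f) = 0
p = -22 (p = -42 + 20 = -22)
w = -3242 (w = (378 + 33*28) - 4544 = (378 + 924) - 4544 = 1302 - 4544 = -3242)
1/((p**2 + w) + L(-155)) = 1/(((-22)**2 - 3242) + 0) = 1/((484 - 3242) + 0) = 1/(-2758 + 0) = 1/(-2758) = -1/2758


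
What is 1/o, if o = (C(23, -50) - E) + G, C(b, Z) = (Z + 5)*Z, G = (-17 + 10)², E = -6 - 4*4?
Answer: 1/2321 ≈ 0.00043085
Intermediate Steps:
E = -22 (E = -6 - 16 = -22)
G = 49 (G = (-7)² = 49)
C(b, Z) = Z*(5 + Z) (C(b, Z) = (5 + Z)*Z = Z*(5 + Z))
o = 2321 (o = (-50*(5 - 50) - 1*(-22)) + 49 = (-50*(-45) + 22) + 49 = (2250 + 22) + 49 = 2272 + 49 = 2321)
1/o = 1/2321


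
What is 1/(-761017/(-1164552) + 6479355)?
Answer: 1164552/7545546584977 ≈ 1.5434e-7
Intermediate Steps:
1/(-761017/(-1164552) + 6479355) = 1/(-761017*(-1/1164552) + 6479355) = 1/(761017/1164552 + 6479355) = 1/(7545546584977/1164552) = 1164552/7545546584977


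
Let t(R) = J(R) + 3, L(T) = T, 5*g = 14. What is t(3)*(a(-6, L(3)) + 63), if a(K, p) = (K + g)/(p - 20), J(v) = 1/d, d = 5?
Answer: 85936/425 ≈ 202.20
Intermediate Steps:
g = 14/5 (g = (⅕)*14 = 14/5 ≈ 2.8000)
J(v) = ⅕ (J(v) = 1/5 = ⅕)
a(K, p) = (14/5 + K)/(-20 + p) (a(K, p) = (K + 14/5)/(p - 20) = (14/5 + K)/(-20 + p))
t(R) = 16/5 (t(R) = ⅕ + 3 = 16/5)
t(3)*(a(-6, L(3)) + 63) = 16*((14/5 - 6)/(-20 + 3) + 63)/5 = 16*(-16/5/(-17) + 63)/5 = 16*(-1/17*(-16/5) + 63)/5 = 16*(16/85 + 63)/5 = (16/5)*(5371/85) = 85936/425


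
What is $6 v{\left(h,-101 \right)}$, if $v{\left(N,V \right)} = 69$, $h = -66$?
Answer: $414$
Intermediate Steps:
$6 v{\left(h,-101 \right)} = 6 \cdot 69 = 414$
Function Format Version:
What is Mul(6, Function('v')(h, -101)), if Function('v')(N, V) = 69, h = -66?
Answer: 414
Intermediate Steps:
Mul(6, Function('v')(h, -101)) = Mul(6, 69) = 414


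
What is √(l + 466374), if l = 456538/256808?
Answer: √1922352827731865/64202 ≈ 682.92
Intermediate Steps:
l = 228269/128404 (l = 456538*(1/256808) = 228269/128404 ≈ 1.7777)
√(l + 466374) = √(228269/128404 + 466374) = √(59884515365/128404) = √1922352827731865/64202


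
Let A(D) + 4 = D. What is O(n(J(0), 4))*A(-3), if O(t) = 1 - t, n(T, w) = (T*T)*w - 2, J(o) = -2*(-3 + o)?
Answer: 987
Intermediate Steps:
J(o) = 6 - 2*o
n(T, w) = -2 + w*T**2 (n(T, w) = T**2*w - 2 = w*T**2 - 2 = -2 + w*T**2)
A(D) = -4 + D
O(n(J(0), 4))*A(-3) = (1 - (-2 + 4*(6 - 2*0)**2))*(-4 - 3) = (1 - (-2 + 4*(6 + 0)**2))*(-7) = (1 - (-2 + 4*6**2))*(-7) = (1 - (-2 + 4*36))*(-7) = (1 - (-2 + 144))*(-7) = (1 - 1*142)*(-7) = (1 - 142)*(-7) = -141*(-7) = 987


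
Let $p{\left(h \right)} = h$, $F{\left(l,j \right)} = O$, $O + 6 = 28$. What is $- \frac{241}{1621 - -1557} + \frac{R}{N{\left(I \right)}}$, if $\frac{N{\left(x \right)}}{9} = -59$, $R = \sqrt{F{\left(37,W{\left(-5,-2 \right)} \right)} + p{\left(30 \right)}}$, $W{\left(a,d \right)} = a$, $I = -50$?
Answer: $- \frac{241}{3178} - \frac{2 \sqrt{13}}{531} \approx -0.089414$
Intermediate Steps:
$O = 22$ ($O = -6 + 28 = 22$)
$F{\left(l,j \right)} = 22$
$R = 2 \sqrt{13}$ ($R = \sqrt{22 + 30} = \sqrt{52} = 2 \sqrt{13} \approx 7.2111$)
$N{\left(x \right)} = -531$ ($N{\left(x \right)} = 9 \left(-59\right) = -531$)
$- \frac{241}{1621 - -1557} + \frac{R}{N{\left(I \right)}} = - \frac{241}{1621 - -1557} + \frac{2 \sqrt{13}}{-531} = - \frac{241}{1621 + 1557} + 2 \sqrt{13} \left(- \frac{1}{531}\right) = - \frac{241}{3178} - \frac{2 \sqrt{13}}{531}$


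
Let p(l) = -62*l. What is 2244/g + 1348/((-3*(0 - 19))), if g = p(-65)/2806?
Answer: 182171144/114855 ≈ 1586.1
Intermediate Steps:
g = 2015/1403 (g = -62*(-65)/2806 = 4030*(1/2806) = 2015/1403 ≈ 1.4362)
2244/g + 1348/((-3*(0 - 19))) = 2244/(2015/1403) + 1348/((-3*(0 - 19))) = 2244*(1403/2015) + 1348/((-3*(-19))) = 3148332/2015 + 1348/57 = 182171144/114855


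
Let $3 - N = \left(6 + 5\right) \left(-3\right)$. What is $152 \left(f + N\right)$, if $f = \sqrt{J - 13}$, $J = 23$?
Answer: $5472 + 152 \sqrt{10} \approx 5952.7$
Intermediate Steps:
$f = \sqrt{10}$ ($f = \sqrt{23 - 13} = \sqrt{10} \approx 3.1623$)
$N = 36$ ($N = 3 - \left(6 + 5\right) \left(-3\right) = 3 - 11 \left(-3\right) = 3 - -33 = 3 + 33 = 36$)
$152 \left(f + N\right) = 152 \left(\sqrt{10} + 36\right) = 152 \left(36 + \sqrt{10}\right) = 5472 + 152 \sqrt{10}$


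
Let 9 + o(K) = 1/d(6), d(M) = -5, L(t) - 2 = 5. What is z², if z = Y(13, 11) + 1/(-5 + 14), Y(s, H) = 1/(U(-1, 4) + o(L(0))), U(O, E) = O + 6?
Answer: 64/3969 ≈ 0.016125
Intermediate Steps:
U(O, E) = 6 + O
L(t) = 7 (L(t) = 2 + 5 = 7)
o(K) = -46/5 (o(K) = -9 + 1/(-5) = -9 - ⅕ = -46/5)
Y(s, H) = -5/21 (Y(s, H) = 1/((6 - 1) - 46/5) = 1/(5 - 46/5) = 1/(-21/5) = -5/21)
z = -8/63 (z = -5/21 + 1/(-5 + 14) = -5/21 + 1/9 = -5/21 + ⅑ = -8/63 ≈ -0.12698)
z² = (-8/63)² = 64/3969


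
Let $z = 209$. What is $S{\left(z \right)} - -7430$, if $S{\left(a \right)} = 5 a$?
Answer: $8475$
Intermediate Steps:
$S{\left(z \right)} - -7430 = 5 \cdot 209 - -7430 = 1045 + 7430 = 8475$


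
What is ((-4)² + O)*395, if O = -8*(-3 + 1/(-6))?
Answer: 48980/3 ≈ 16327.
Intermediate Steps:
O = 76/3 (O = -8*(-3 - ⅙) = -8*(-19/6) = 76/3 ≈ 25.333)
((-4)² + O)*395 = ((-4)² + 76/3)*395 = (16 + 76/3)*395 = (124/3)*395 = 48980/3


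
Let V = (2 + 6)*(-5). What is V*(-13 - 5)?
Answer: 720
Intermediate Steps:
V = -40 (V = 8*(-5) = -40)
V*(-13 - 5) = -40*(-13 - 5) = -40*(-18) = 720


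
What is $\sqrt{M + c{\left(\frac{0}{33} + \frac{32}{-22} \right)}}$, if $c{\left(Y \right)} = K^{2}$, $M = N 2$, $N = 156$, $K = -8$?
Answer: $2 \sqrt{94} \approx 19.391$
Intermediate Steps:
$M = 312$ ($M = 156 \cdot 2 = 312$)
$c{\left(Y \right)} = 64$ ($c{\left(Y \right)} = \left(-8\right)^{2} = 64$)
$\sqrt{M + c{\left(\frac{0}{33} + \frac{32}{-22} \right)}} = \sqrt{312 + 64} = \sqrt{376} = 2 \sqrt{94}$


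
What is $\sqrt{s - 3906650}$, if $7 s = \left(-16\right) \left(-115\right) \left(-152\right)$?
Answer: $\frac{i \sqrt{193383610}}{7} \approx 1986.6 i$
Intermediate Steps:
$s = - \frac{279680}{7}$ ($s = \frac{\left(-16\right) \left(-115\right) \left(-152\right)}{7} = \frac{1840 \left(-152\right)}{7} = \frac{1}{7} \left(-279680\right) = - \frac{279680}{7} \approx -39954.0$)
$\sqrt{s - 3906650} = \sqrt{- \frac{279680}{7} - 3906650} = \sqrt{- \frac{27626230}{7}} = \frac{i \sqrt{193383610}}{7}$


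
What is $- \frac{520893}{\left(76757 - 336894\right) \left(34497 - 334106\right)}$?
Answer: $- \frac{520893}{77939386433} \approx -6.6833 \cdot 10^{-6}$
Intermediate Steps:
$- \frac{520893}{\left(76757 - 336894\right) \left(34497 - 334106\right)} = - \frac{520893}{\left(-260137\right) \left(-299609\right)} = - \frac{520893}{77939386433}$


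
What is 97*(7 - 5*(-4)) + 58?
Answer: 2677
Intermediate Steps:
97*(7 - 5*(-4)) + 58 = 97*(7 + 20) + 58 = 97*27 + 58 = 2619 + 58 = 2677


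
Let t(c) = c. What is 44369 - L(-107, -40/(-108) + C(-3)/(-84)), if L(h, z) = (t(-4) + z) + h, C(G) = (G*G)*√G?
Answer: 1200950/27 + 3*I*√3/28 ≈ 44480.0 + 0.18558*I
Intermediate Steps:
C(G) = G^(5/2) (C(G) = G²*√G = G^(5/2))
L(h, z) = -4 + h + z (L(h, z) = (-4 + z) + h = -4 + h + z)
44369 - L(-107, -40/(-108) + C(-3)/(-84)) = 44369 - (-4 - 107 + (-40/(-108) + (-3)^(5/2)/(-84))) = 44369 - (-4 - 107 + (-40*(-1/108) + (9*I*√3)*(-1/84))) = 44369 - (-4 - 107 + (10/27 - 3*I*√3/28)) = 44369 - (-2987/27 - 3*I*√3/28) = 44369 + (2987/27 + 3*I*√3/28) = 1200950/27 + 3*I*√3/28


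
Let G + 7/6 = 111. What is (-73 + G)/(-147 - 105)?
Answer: -221/1512 ≈ -0.14616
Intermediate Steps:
G = 659/6 (G = -7/6 + 111 = 659/6 ≈ 109.83)
(-73 + G)/(-147 - 105) = (-73 + 659/6)/(-147 - 105) = (221/6)/(-252) = -1/252*221/6 = -221/1512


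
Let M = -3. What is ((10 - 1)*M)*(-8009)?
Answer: 216243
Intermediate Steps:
((10 - 1)*M)*(-8009) = ((10 - 1)*(-3))*(-8009) = (9*(-3))*(-8009) = -27*(-8009) = 216243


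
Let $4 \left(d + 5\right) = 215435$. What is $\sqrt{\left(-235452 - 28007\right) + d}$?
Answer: $\frac{i \sqrt{838421}}{2} \approx 457.83 i$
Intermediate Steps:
$d = \frac{215415}{4}$ ($d = -5 + \frac{1}{4} \cdot 215435 = -5 + \frac{215435}{4} = \frac{215415}{4} \approx 53854.0$)
$\sqrt{\left(-235452 - 28007\right) + d} = \sqrt{\left(-235452 - 28007\right) + \frac{215415}{4}} = \sqrt{-263459 + \frac{215415}{4}} = \sqrt{- \frac{838421}{4}} = \frac{i \sqrt{838421}}{2}$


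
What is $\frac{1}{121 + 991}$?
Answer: $\frac{1}{1112} \approx 0.00089928$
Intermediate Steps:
$\frac{1}{121 + 991} = \frac{1}{1112}$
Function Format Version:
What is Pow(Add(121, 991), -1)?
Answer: Rational(1, 1112) ≈ 0.00089928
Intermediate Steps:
Pow(Add(121, 991), -1) = Pow(1112, -1) = Rational(1, 1112)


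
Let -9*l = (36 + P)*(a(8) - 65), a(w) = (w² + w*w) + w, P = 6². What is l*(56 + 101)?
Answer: -89176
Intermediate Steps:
P = 36
a(w) = w + 2*w² (a(w) = (w² + w²) + w = 2*w² + w = w + 2*w²)
l = -568 (l = -(36 + 36)*(8*(1 + 2*8) - 65)/9 = -8*(8*(1 + 16) - 65) = -8*(8*17 - 65) = -8*(136 - 65) = -8*71 = -⅑*5112 = -568)
l*(56 + 101) = -568*(56 + 101) = -568*157 = -89176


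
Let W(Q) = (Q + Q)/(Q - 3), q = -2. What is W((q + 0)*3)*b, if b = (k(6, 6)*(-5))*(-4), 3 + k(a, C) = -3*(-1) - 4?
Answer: -320/3 ≈ -106.67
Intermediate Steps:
k(a, C) = -4 (k(a, C) = -3 + (-3*(-1) - 4) = -3 + (3 - 4) = -3 - 1 = -4)
b = -80 (b = -4*(-5)*(-4) = 20*(-4) = -80)
W(Q) = 2*Q/(-3 + Q) (W(Q) = (2*Q)/(-3 + Q) = 2*Q/(-3 + Q))
W((q + 0)*3)*b = (2*((-2 + 0)*3)/(-3 + (-2 + 0)*3))*(-80) = (2*(-2*3)/(-3 - 2*3))*(-80) = (2*(-6)/(-3 - 6))*(-80) = (2*(-6)/(-9))*(-80) = (2*(-6)*(-1/9))*(-80) = (4/3)*(-80) = -320/3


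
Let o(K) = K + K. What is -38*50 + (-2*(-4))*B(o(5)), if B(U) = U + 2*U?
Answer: -1660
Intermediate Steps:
o(K) = 2*K
B(U) = 3*U
-38*50 + (-2*(-4))*B(o(5)) = -38*50 + (-2*(-4))*(3*(2*5)) = -1900 + 8*(3*10) = -1900 + 8*30 = -1900 + 240 = -1660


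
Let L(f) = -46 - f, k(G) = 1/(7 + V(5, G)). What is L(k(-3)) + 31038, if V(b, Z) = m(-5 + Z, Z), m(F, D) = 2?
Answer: 278927/9 ≈ 30992.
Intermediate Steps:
V(b, Z) = 2
k(G) = ⅑ (k(G) = 1/(7 + 2) = 1/9 = ⅑)
L(k(-3)) + 31038 = (-46 - 1*⅑) + 31038 = (-46 - ⅑) + 31038 = -415/9 + 31038 = 278927/9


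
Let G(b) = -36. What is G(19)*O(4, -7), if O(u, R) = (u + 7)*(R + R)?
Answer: 5544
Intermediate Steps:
O(u, R) = 2*R*(7 + u) (O(u, R) = (7 + u)*(2*R) = 2*R*(7 + u))
G(19)*O(4, -7) = -72*(-7)*(7 + 4) = -72*(-7)*11 = -36*(-154) = 5544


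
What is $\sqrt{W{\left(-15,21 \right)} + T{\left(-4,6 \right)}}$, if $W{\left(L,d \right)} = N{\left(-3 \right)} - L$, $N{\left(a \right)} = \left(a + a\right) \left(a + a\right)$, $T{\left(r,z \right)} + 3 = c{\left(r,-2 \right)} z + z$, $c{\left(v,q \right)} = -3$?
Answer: $6$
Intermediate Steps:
$T{\left(r,z \right)} = -3 - 2 z$ ($T{\left(r,z \right)} = -3 + \left(- 3 z + z\right) = -3 - 2 z$)
$N{\left(a \right)} = 4 a^{2}$ ($N{\left(a \right)} = 2 a 2 a = 4 a^{2}$)
$W{\left(L,d \right)} = 36 - L$ ($W{\left(L,d \right)} = 4 \left(-3\right)^{2} - L = 4 \cdot 9 - L = 36 - L$)
$\sqrt{W{\left(-15,21 \right)} + T{\left(-4,6 \right)}} = \sqrt{\left(36 - -15\right) - 15} = \sqrt{\left(36 + 15\right) - 15} = \sqrt{51 - 15} = \sqrt{36} = 6$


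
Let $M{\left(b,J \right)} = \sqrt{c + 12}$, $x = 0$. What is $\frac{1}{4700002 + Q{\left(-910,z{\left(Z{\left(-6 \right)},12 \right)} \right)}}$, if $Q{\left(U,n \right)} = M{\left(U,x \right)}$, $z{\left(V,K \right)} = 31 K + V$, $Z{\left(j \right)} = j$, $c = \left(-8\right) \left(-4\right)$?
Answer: $\frac{2350001}{11045009399980} - \frac{\sqrt{11}}{11045009399980} \approx 2.1277 \cdot 10^{-7}$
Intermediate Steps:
$c = 32$
$M{\left(b,J \right)} = 2 \sqrt{11}$ ($M{\left(b,J \right)} = \sqrt{32 + 12} = \sqrt{44} = 2 \sqrt{11}$)
$z{\left(V,K \right)} = V + 31 K$
$Q{\left(U,n \right)} = 2 \sqrt{11}$
$\frac{1}{4700002 + Q{\left(-910,z{\left(Z{\left(-6 \right)},12 \right)} \right)}} = \frac{1}{4700002 + 2 \sqrt{11}}$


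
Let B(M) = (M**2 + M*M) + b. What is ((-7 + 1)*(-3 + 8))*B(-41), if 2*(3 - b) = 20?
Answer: -100650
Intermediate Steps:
b = -7 (b = 3 - 1/2*20 = 3 - 10 = -7)
B(M) = -7 + 2*M**2 (B(M) = (M**2 + M*M) - 7 = (M**2 + M**2) - 7 = 2*M**2 - 7 = -7 + 2*M**2)
((-7 + 1)*(-3 + 8))*B(-41) = ((-7 + 1)*(-3 + 8))*(-7 + 2*(-41)**2) = (-6*5)*(-7 + 2*1681) = -30*(-7 + 3362) = -30*3355 = -100650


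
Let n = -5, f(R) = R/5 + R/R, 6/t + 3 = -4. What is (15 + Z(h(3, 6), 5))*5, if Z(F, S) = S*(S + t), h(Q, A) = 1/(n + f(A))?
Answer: 1250/7 ≈ 178.57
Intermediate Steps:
t = -6/7 (t = 6/(-3 - 4) = 6/(-7) = 6*(-1/7) = -6/7 ≈ -0.85714)
f(R) = 1 + R/5 (f(R) = R*(1/5) + 1 = R/5 + 1 = 1 + R/5)
h(Q, A) = 1/(-4 + A/5) (h(Q, A) = 1/(-5 + (1 + A/5)) = 1/(-4 + A/5))
Z(F, S) = S*(-6/7 + S) (Z(F, S) = S*(S - 6/7) = S*(-6/7 + S))
(15 + Z(h(3, 6), 5))*5 = (15 + (1/7)*5*(-6 + 7*5))*5 = (15 + (1/7)*5*(-6 + 35))*5 = (15 + (1/7)*5*29)*5 = (15 + 145/7)*5 = (250/7)*5 = 1250/7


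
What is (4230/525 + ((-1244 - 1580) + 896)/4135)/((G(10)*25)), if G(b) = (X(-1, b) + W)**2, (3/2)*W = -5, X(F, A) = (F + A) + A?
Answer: 1977462/1598487625 ≈ 0.0012371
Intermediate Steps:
X(F, A) = F + 2*A (X(F, A) = (A + F) + A = F + 2*A)
W = -10/3 (W = (2/3)*(-5) = -10/3 ≈ -3.3333)
G(b) = (-13/3 + 2*b)**2 (G(b) = ((-1 + 2*b) - 10/3)**2 = (-13/3 + 2*b)**2)
(4230/525 + ((-1244 - 1580) + 896)/4135)/((G(10)*25)) = (4230/525 + ((-1244 - 1580) + 896)/4135)/((((-13 + 6*10)**2/9)*25)) = (4230*(1/525) + (-2824 + 896)*(1/4135))/((((-13 + 60)**2/9)*25)) = (282/35 - 1928*1/4135)/((((1/9)*47**2)*25)) = (282/35 - 1928/4135)/((((1/9)*2209)*25)) = 219718/(28945*(((2209/9)*25))) = 219718/(28945*(55225/9)) = (219718/28945)*(9/55225) = 1977462/1598487625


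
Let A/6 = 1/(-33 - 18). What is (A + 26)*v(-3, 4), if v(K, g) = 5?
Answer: 2200/17 ≈ 129.41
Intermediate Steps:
A = -2/17 (A = 6/(-33 - 18) = 6/(-51) = 6*(-1/51) = -2/17 ≈ -0.11765)
(A + 26)*v(-3, 4) = (-2/17 + 26)*5 = (440/17)*5 = 2200/17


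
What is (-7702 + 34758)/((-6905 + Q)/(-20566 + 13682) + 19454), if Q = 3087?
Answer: 93126752/66962577 ≈ 1.3907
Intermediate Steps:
(-7702 + 34758)/((-6905 + Q)/(-20566 + 13682) + 19454) = (-7702 + 34758)/((-6905 + 3087)/(-20566 + 13682) + 19454) = 27056/(-3818/(-6884) + 19454) = 27056/(-3818*(-1/6884) + 19454) = 27056/(1909/3442 + 19454) = 27056/(66962577/3442) = 27056*(3442/66962577) = 93126752/66962577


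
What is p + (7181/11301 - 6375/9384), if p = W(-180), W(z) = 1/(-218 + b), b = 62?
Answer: -453485/9010664 ≈ -0.050328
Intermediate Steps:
W(z) = -1/156 (W(z) = 1/(-218 + 62) = 1/(-156) = -1/156)
p = -1/156 ≈ -0.0064103
p + (7181/11301 - 6375/9384) = -1/156 + (7181/11301 - 6375/9384) = -1/156 + (7181*(1/11301) - 6375*1/9384) = -1/156 + (7181/11301 - 125/184) = -1/156 - 91321/2079384 = -453485/9010664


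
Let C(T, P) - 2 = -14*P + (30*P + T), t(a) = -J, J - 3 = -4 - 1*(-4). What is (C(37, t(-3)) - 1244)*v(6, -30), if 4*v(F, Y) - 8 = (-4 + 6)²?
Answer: -3759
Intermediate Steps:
v(F, Y) = 3 (v(F, Y) = 2 + (-4 + 6)²/4 = 2 + (¼)*2² = 2 + (¼)*4 = 2 + 1 = 3)
J = 3 (J = 3 + (-4 - 1*(-4)) = 3 + (-4 + 4) = 3 + 0 = 3)
t(a) = -3 (t(a) = -1*3 = -3)
C(T, P) = 2 + T + 16*P (C(T, P) = 2 + (-14*P + (30*P + T)) = 2 + (-14*P + (T + 30*P)) = 2 + (T + 16*P) = 2 + T + 16*P)
(C(37, t(-3)) - 1244)*v(6, -30) = ((2 + 37 + 16*(-3)) - 1244)*3 = ((2 + 37 - 48) - 1244)*3 = (-9 - 1244)*3 = -1253*3 = -3759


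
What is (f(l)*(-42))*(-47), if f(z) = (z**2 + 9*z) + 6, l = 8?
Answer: 280308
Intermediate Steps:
f(z) = 6 + z**2 + 9*z
(f(l)*(-42))*(-47) = ((6 + 8**2 + 9*8)*(-42))*(-47) = ((6 + 64 + 72)*(-42))*(-47) = (142*(-42))*(-47) = -5964*(-47) = 280308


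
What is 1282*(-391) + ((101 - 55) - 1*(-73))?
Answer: -501143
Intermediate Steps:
1282*(-391) + ((101 - 55) - 1*(-73)) = -501262 + (46 + 73) = -501262 + 119 = -501143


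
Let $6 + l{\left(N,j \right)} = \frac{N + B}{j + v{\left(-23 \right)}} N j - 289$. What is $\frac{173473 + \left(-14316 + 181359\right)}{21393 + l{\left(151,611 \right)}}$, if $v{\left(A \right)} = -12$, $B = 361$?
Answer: $\frac{101984542}{29937667} \approx 3.4066$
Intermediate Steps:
$l{\left(N,j \right)} = -295 + \frac{N j \left(361 + N\right)}{-12 + j}$ ($l{\left(N,j \right)} = -6 + \left(\frac{N + 361}{j - 12} N j - 289\right) = -6 + \left(\frac{361 + N}{-12 + j} N j - 289\right) = -6 + \left(\frac{N \left(361 + N\right)}{-12 + j} j - 289\right) = -6 + \left(\frac{N j \left(361 + N\right)}{-12 + j} - 289\right) = -6 + \left(-289 + \frac{N j \left(361 + N\right)}{-12 + j}\right) = -295 + \frac{N j \left(361 + N\right)}{-12 + j}$)
$\frac{173473 + \left(-14316 + 181359\right)}{21393 + l{\left(151,611 \right)}} = \frac{173473 + \left(-14316 + 181359\right)}{21393 + \frac{3540 - 180245 + 611 \cdot 151^{2} + 361 \cdot 151 \cdot 611}{-12 + 611}} = \frac{173473 + 167043}{21393 + \frac{3540 - 180245 + 611 \cdot 22801 + 33306221}{599}} = \frac{340516}{21393 + \frac{3540 - 180245 + 13931411 + 33306221}{599}} = \frac{340516}{21393 + \frac{1}{599} \cdot 47060927} = \frac{340516}{21393 + \frac{47060927}{599}} = \frac{340516}{\frac{59875334}{599}} = 340516 \cdot \frac{599}{59875334} = \frac{101984542}{29937667}$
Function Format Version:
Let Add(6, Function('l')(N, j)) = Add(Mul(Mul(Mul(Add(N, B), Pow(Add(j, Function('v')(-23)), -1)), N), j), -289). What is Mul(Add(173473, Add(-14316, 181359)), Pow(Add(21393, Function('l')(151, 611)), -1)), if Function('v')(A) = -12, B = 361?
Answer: Rational(101984542, 29937667) ≈ 3.4066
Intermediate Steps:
Function('l')(N, j) = Add(-295, Mul(N, j, Pow(Add(-12, j), -1), Add(361, N))) (Function('l')(N, j) = Add(-6, Add(Mul(Mul(Mul(Add(N, 361), Pow(Add(j, -12), -1)), N), j), -289)) = Add(-6, Add(Mul(Mul(Mul(Add(361, N), Pow(Add(-12, j), -1)), N), j), -289)) = Add(-6, Add(Mul(Mul(Mul(Pow(Add(-12, j), -1), Add(361, N)), N), j), -289)) = Add(-6, Add(Mul(Mul(N, Pow(Add(-12, j), -1), Add(361, N)), j), -289)) = Add(-6, Add(Mul(N, j, Pow(Add(-12, j), -1), Add(361, N)), -289)) = Add(-6, Add(-289, Mul(N, j, Pow(Add(-12, j), -1), Add(361, N)))) = Add(-295, Mul(N, j, Pow(Add(-12, j), -1), Add(361, N))))
Mul(Add(173473, Add(-14316, 181359)), Pow(Add(21393, Function('l')(151, 611)), -1)) = Mul(Add(173473, Add(-14316, 181359)), Pow(Add(21393, Mul(Pow(Add(-12, 611), -1), Add(3540, Mul(-295, 611), Mul(611, Pow(151, 2)), Mul(361, 151, 611)))), -1)) = Mul(Add(173473, 167043), Pow(Add(21393, Mul(Pow(599, -1), Add(3540, -180245, Mul(611, 22801), 33306221))), -1)) = Mul(340516, Pow(Add(21393, Mul(Rational(1, 599), Add(3540, -180245, 13931411, 33306221))), -1)) = Mul(340516, Pow(Add(21393, Mul(Rational(1, 599), 47060927)), -1)) = Mul(340516, Pow(Add(21393, Rational(47060927, 599)), -1)) = Mul(340516, Pow(Rational(59875334, 599), -1)) = Mul(340516, Rational(599, 59875334)) = Rational(101984542, 29937667)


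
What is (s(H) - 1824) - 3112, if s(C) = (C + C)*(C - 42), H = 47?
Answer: -4466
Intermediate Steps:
s(C) = 2*C*(-42 + C) (s(C) = (2*C)*(-42 + C) = 2*C*(-42 + C))
(s(H) - 1824) - 3112 = (2*47*(-42 + 47) - 1824) - 3112 = (2*47*5 - 1824) - 3112 = (470 - 1824) - 3112 = -1354 - 3112 = -4466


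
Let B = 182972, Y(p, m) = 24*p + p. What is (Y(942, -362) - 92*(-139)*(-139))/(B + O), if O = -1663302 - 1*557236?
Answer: 876991/1018783 ≈ 0.86082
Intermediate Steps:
Y(p, m) = 25*p
O = -2220538 (O = -1663302 - 557236 = -2220538)
(Y(942, -362) - 92*(-139)*(-139))/(B + O) = (25*942 - 92*(-139)*(-139))/(182972 - 2220538) = (23550 + 12788*(-139))/(-2037566) = (23550 - 1777532)*(-1/2037566) = -1753982*(-1/2037566) = 876991/1018783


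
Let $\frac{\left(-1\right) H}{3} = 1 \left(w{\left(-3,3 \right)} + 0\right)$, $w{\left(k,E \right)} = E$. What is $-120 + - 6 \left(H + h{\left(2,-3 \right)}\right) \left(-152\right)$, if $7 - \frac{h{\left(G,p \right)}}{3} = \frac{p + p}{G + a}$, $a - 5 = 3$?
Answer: $\frac{62328}{5} \approx 12466.0$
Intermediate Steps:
$a = 8$ ($a = 5 + 3 = 8$)
$h{\left(G,p \right)} = 21 - \frac{6 p}{8 + G}$ ($h{\left(G,p \right)} = 21 - 3 \frac{p + p}{G + 8} = 21 - 3 \frac{2 p}{8 + G} = 21 - \frac{6 p}{8 + G}$)
$H = -9$ ($H = - 3 \cdot 1 \left(3 + 0\right) = - 3 \cdot 1 \cdot 3 = \left(-3\right) 3 = -9$)
$-120 + - 6 \left(H + h{\left(2,-3 \right)}\right) \left(-152\right) = -120 + - 6 \left(-9 + \frac{3 \left(56 - -6 + 7 \cdot 2\right)}{8 + 2}\right) \left(-152\right) = -120 + - 6 \left(-9 + \frac{3 \left(56 + 6 + 14\right)}{10}\right) \left(-152\right) = -120 + - 6 \left(-9 + 3 \cdot \frac{1}{10} \cdot 76\right) \left(-152\right) = -120 + - 6 \left(-9 + \frac{114}{5}\right) \left(-152\right) = -120 + \left(-6\right) \frac{69}{5} \left(-152\right) = -120 - - \frac{62928}{5} = -120 + \frac{62928}{5} = \frac{62328}{5}$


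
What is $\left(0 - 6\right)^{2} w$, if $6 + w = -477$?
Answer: $-17388$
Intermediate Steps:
$w = -483$ ($w = -6 - 477 = -483$)
$\left(0 - 6\right)^{2} w = \left(0 - 6\right)^{2} \left(-483\right) = \left(-6\right)^{2} \left(-483\right) = 36 \left(-483\right) = -17388$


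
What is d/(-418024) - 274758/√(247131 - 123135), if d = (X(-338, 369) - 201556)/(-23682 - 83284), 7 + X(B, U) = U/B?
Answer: -68128663/15113452052192 - 45793*√30999/10333 ≈ -780.27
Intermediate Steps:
X(B, U) = -7 + U/B
d = 68128663/36154508 (d = ((-7 + 369/(-338)) - 201556)/(-23682 - 83284) = ((-7 + 369*(-1/338)) - 201556)/(-106966) = ((-7 - 369/338) - 201556)*(-1/106966) = (-2735/338 - 201556)*(-1/106966) = -68128663/338*(-1/106966) = 68128663/36154508 ≈ 1.8844)
d/(-418024) - 274758/√(247131 - 123135) = (68128663/36154508)/(-418024) - 274758/√(247131 - 123135) = (68128663/36154508)*(-1/418024) - 274758*√30999/61998 = -68128663/15113452052192 - 274758*√30999/61998 = -68128663/15113452052192 - 45793*√30999/10333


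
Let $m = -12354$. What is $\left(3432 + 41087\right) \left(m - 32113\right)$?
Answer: $-1979626373$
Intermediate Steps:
$\left(3432 + 41087\right) \left(m - 32113\right) = \left(3432 + 41087\right) \left(-12354 - 32113\right) = 44519 \left(-44467\right) = -1979626373$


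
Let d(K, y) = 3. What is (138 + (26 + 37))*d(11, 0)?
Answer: 603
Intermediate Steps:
(138 + (26 + 37))*d(11, 0) = (138 + (26 + 37))*3 = (138 + 63)*3 = 201*3 = 603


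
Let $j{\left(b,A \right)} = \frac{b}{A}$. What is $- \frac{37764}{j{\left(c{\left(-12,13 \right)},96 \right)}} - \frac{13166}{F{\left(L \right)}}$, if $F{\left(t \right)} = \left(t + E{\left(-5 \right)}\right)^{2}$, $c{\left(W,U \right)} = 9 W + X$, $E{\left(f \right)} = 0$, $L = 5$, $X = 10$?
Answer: $\frac{44671666}{1225} \approx 36467.0$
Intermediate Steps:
$c{\left(W,U \right)} = 10 + 9 W$ ($c{\left(W,U \right)} = 9 W + 10 = 10 + 9 W$)
$F{\left(t \right)} = t^{2}$ ($F{\left(t \right)} = \left(t + 0\right)^{2} = t^{2}$)
$- \frac{37764}{j{\left(c{\left(-12,13 \right)},96 \right)}} - \frac{13166}{F{\left(L \right)}} = - \frac{37764}{\left(10 + 9 \left(-12\right)\right) \frac{1}{96}} - \frac{13166}{5^{2}} = - \frac{37764}{\left(10 - 108\right) \frac{1}{96}} - \frac{13166}{25} = - \frac{37764}{\left(-98\right) \frac{1}{96}} - \frac{13166}{25} = - \frac{37764}{- \frac{49}{48}} - \frac{13166}{25} = \left(-37764\right) \left(- \frac{48}{49}\right) - \frac{13166}{25} = \frac{1812672}{49} - \frac{13166}{25} = \frac{44671666}{1225}$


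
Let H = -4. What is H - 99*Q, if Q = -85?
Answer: 8411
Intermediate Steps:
H - 99*Q = -4 - 99*(-85) = -4 + 8415 = 8411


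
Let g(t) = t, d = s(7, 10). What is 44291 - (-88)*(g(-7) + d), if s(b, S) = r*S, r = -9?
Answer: 35755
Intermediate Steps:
s(b, S) = -9*S
d = -90 (d = -9*10 = -90)
44291 - (-88)*(g(-7) + d) = 44291 - (-88)*(-7 - 90) = 44291 - (-88)*(-97) = 44291 - 1*8536 = 44291 - 8536 = 35755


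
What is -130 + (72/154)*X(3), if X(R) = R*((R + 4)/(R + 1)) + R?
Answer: -883/7 ≈ -126.14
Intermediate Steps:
X(R) = R + R*(4 + R)/(1 + R) (X(R) = R*((4 + R)/(1 + R)) + R = R*(4 + R)/(1 + R) + R = R + R*(4 + R)/(1 + R))
-130 + (72/154)*X(3) = -130 + (72/154)*(3*(5 + 2*3)/(1 + 3)) = -130 + (72*(1/154))*(3*(5 + 6)/4) = -130 + 36*(3*(¼)*11)/77 = -130 + (36/77)*(33/4) = -130 + 27/7 = -883/7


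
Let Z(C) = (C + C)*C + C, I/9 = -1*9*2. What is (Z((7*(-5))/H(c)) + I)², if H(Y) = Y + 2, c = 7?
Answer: 120714169/6561 ≈ 18399.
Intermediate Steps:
H(Y) = 2 + Y
I = -162 (I = 9*(-1*9*2) = 9*(-9*2) = 9*(-18) = -162)
Z(C) = C + 2*C² (Z(C) = (2*C)*C + C = 2*C² + C = C + 2*C²)
(Z((7*(-5))/H(c)) + I)² = (((7*(-5))/(2 + 7))*(1 + 2*((7*(-5))/(2 + 7))) - 162)² = ((-35/9)*(1 + 2*(-35/9)) - 162)² = ((-35*⅑)*(1 + 2*(-35*⅑)) - 162)² = (-35*(1 + 2*(-35/9))/9 - 162)² = (-35*(1 - 70/9)/9 - 162)² = (-35/9*(-61/9) - 162)² = (2135/81 - 162)² = (-10987/81)² = 120714169/6561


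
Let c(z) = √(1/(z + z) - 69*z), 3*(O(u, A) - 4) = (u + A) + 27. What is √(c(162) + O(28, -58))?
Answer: √(108 + 2*I*√3621671)/6 ≈ 7.3746 + 7.1683*I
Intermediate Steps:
O(u, A) = 13 + A/3 + u/3 (O(u, A) = 4 + ((u + A) + 27)/3 = 4 + ((A + u) + 27)/3 = 4 + (27 + A + u)/3 = 4 + (9 + A/3 + u/3) = 13 + A/3 + u/3)
c(z) = √(1/(2*z) - 69*z)
√(c(162) + O(28, -58)) = √(√(-276*162 + 2/162)/2 + (13 + (⅓)*(-58) + (⅓)*28)) = √(√(-44712 + 2*(1/162))/2 + (13 - 58/3 + 28/3)) = √(√(-44712 + 1/81)/2 + 3) = √(√(-3621671/81)/2 + 3) = √((I*√3621671/9)/2 + 3) = √(I*√3621671/18 + 3) = √(3 + I*√3621671/18)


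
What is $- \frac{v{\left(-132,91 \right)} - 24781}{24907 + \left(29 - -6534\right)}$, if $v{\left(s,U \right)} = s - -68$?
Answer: $\frac{4969}{6294} \approx 0.78948$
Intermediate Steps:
$v{\left(s,U \right)} = 68 + s$ ($v{\left(s,U \right)} = s + 68 = 68 + s$)
$- \frac{v{\left(-132,91 \right)} - 24781}{24907 + \left(29 - -6534\right)} = - \frac{\left(68 - 132\right) - 24781}{24907 + \left(29 - -6534\right)} = - \frac{-64 - 24781}{24907 + \left(29 + 6534\right)} = - \frac{-24845}{24907 + 6563} = - \frac{-24845}{31470} = \left(-1\right) \left(- \frac{4969}{6294}\right) = \frac{4969}{6294}$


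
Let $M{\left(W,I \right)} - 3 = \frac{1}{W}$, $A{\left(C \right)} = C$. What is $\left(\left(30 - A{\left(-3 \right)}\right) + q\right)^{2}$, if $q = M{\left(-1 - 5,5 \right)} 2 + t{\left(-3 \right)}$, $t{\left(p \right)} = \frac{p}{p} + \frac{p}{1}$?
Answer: $\frac{12100}{9} \approx 1344.4$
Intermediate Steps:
$t{\left(p \right)} = 1 + p$ ($t{\left(p \right)} = 1 + p 1 = 1 + p$)
$M{\left(W,I \right)} = 3 + \frac{1}{W}$
$q = \frac{11}{3}$ ($q = \left(3 + \frac{1}{-1 - 5}\right) 2 + \left(1 - 3\right) = \left(3 + \frac{1}{-6}\right) 2 - 2 = \left(3 - \frac{1}{6}\right) 2 - 2 = \frac{17}{6} \cdot 2 - 2 = \frac{17}{3} - 2 = \frac{11}{3} \approx 3.6667$)
$\left(\left(30 - A{\left(-3 \right)}\right) + q\right)^{2} = \left(\left(30 - -3\right) + \frac{11}{3}\right)^{2} = \left(\left(30 + 3\right) + \frac{11}{3}\right)^{2} = \left(33 + \frac{11}{3}\right)^{2} = \left(\frac{110}{3}\right)^{2} = \frac{12100}{9}$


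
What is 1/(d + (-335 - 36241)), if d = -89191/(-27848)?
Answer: -27848/1018479257 ≈ -2.7343e-5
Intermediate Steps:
d = 89191/27848 (d = -89191*(-1/27848) = 89191/27848 ≈ 3.2028)
1/(d + (-335 - 36241)) = 1/(89191/27848 + (-335 - 36241)) = 1/(89191/27848 - 36576) = 1/(-1018479257/27848) = -27848/1018479257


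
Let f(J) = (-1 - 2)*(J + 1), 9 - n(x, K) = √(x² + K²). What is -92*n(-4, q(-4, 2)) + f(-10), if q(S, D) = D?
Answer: -801 + 184*√5 ≈ -389.56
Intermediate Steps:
n(x, K) = 9 - √(K² + x²) (n(x, K) = 9 - √(x² + K²) = 9 - √(K² + x²))
f(J) = -3 - 3*J (f(J) = -3*(1 + J) = -3 - 3*J)
-92*n(-4, q(-4, 2)) + f(-10) = -92*(9 - √(2² + (-4)²)) + (-3 - 3*(-10)) = -92*(9 - √(4 + 16)) + (-3 + 30) = -92*(9 - √20) + 27 = -92*(9 - 2*√5) + 27 = (-828 + 184*√5) + 27 = -801 + 184*√5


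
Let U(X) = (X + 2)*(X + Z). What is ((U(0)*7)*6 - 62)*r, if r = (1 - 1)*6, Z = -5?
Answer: 0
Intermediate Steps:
U(X) = (-5 + X)*(2 + X) (U(X) = (X + 2)*(X - 5) = (2 + X)*(-5 + X) = (-5 + X)*(2 + X))
r = 0 (r = 0*6 = 0)
((U(0)*7)*6 - 62)*r = (((-10 + 0² - 3*0)*7)*6 - 62)*0 = (((-10 + 0 + 0)*7)*6 - 62)*0 = (-10*7*6 - 62)*0 = (-70*6 - 62)*0 = (-420 - 62)*0 = -482*0 = 0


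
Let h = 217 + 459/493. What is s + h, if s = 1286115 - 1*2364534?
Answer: -31267831/29 ≈ -1.0782e+6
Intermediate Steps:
h = 6320/29 (h = 217 + 459*(1/493) = 217 + 27/29 = 6320/29 ≈ 217.93)
s = -1078419 (s = 1286115 - 2364534 = -1078419)
s + h = -1078419 + 6320/29 = -31267831/29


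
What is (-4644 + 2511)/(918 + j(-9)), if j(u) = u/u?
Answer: -2133/919 ≈ -2.3210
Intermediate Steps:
j(u) = 1
(-4644 + 2511)/(918 + j(-9)) = (-4644 + 2511)/(918 + 1) = -2133/919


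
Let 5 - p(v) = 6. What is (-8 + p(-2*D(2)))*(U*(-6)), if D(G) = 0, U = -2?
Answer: -108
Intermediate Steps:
p(v) = -1 (p(v) = 5 - 1*6 = 5 - 6 = -1)
(-8 + p(-2*D(2)))*(U*(-6)) = (-8 - 1)*(-2*(-6)) = -9*12 = -108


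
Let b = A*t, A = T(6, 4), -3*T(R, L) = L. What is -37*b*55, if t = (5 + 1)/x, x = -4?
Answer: -4070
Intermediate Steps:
T(R, L) = -L/3
A = -4/3 (A = -1/3*4 = -4/3 ≈ -1.3333)
t = -3/2 (t = (5 + 1)/(-4) = 6*(-1/4) = -3/2 ≈ -1.5000)
b = 2 (b = -4/3*(-3/2) = 2)
-37*b*55 = -37*2*55 = -74*55 = -4070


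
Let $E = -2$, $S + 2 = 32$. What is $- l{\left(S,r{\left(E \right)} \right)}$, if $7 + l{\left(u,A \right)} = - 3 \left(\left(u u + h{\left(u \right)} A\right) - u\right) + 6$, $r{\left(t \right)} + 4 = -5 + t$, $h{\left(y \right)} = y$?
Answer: $1621$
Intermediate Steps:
$S = 30$ ($S = -2 + 32 = 30$)
$r{\left(t \right)} = -9 + t$ ($r{\left(t \right)} = -4 + \left(-5 + t\right) = -9 + t$)
$l{\left(u,A \right)} = -1 - 3 u^{2} + 3 u - 3 A u$ ($l{\left(u,A \right)} = -7 - \left(-6 + 3 \left(\left(u u + u A\right) - u\right)\right) = -7 - \left(-6 + 3 \left(\left(u^{2} + A u\right) - u\right)\right) = -7 - \left(-6 + 3 \left(u^{2} - u + A u\right)\right) = -7 - \left(-6 - 3 u + 3 u^{2} + 3 A u\right) = -1 - 3 u^{2} + 3 u - 3 A u$)
$- l{\left(S,r{\left(E \right)} \right)} = - (-1 - 3 \cdot 30^{2} + 3 \cdot 30 - 3 \left(-9 - 2\right) 30) = - (-1 - 2700 + 90 - \left(-33\right) 30) = - (-1 - 2700 + 90 + 990) = \left(-1\right) \left(-1621\right) = 1621$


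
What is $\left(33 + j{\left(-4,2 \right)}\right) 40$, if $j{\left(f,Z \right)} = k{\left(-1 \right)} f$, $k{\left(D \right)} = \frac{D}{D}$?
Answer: $1160$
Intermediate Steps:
$k{\left(D \right)} = 1$
$j{\left(f,Z \right)} = f$ ($j{\left(f,Z \right)} = 1 f = f$)
$\left(33 + j{\left(-4,2 \right)}\right) 40 = \left(33 - 4\right) 40 = 29 \cdot 40 = 1160$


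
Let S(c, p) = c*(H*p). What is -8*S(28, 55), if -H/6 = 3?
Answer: 221760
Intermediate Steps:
H = -18 (H = -6*3 = -18)
S(c, p) = -18*c*p (S(c, p) = c*(-18*p) = -18*c*p)
-8*S(28, 55) = -(-144)*28*55 = -8*(-27720) = 221760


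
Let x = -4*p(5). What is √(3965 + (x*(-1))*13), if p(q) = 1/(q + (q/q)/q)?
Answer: 5*√159 ≈ 63.048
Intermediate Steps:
p(q) = 1/(q + 1/q)
x = -10/13 (x = -20/(1 + 5²) = -20/(1 + 25) = -20/26 = -4*5/26 = -10/13 ≈ -0.76923)
√(3965 + (x*(-1))*13) = √(3965 - 10/13*(-1)*13) = √(3965 + (10/13)*13) = √(3965 + 10) = √3975 = 5*√159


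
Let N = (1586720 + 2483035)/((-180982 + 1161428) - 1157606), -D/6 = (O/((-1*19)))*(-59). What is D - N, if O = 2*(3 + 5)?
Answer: -185221779/673208 ≈ -275.13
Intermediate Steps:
O = 16 (O = 2*8 = 16)
D = -5664/19 (D = -6*16/(-1*19)*(-59) = -6*16/(-19)*(-59) = -6*(-1/19*16)*(-59) = -(-96)*(-59)/19 = -6*944/19 = -5664/19 ≈ -298.11)
N = -813951/35432 (N = 4069755/(980446 - 1157606) = 4069755/(-177160) = 4069755*(-1/177160) = -813951/35432 ≈ -22.972)
D - N = -5664/19 - 1*(-813951/35432) = -5664/19 + 813951/35432 = -185221779/673208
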